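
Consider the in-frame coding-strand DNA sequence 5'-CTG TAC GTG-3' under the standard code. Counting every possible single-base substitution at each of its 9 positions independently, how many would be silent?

Codon 1 (CTG, Leu): 4 synonymous substitutions.
Codon 2 (TAC, Tyr): 1 synonymous substitution.
Codon 3 (GTG, Val): 3 synonymous substitutions.
Total: 4 + 1 + 3 = 8.

8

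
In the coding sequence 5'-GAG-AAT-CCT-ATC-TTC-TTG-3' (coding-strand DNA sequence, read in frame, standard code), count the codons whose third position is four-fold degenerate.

1

Codon 1 GAG (Glu): third position 2-fold.
Codon 2 AAT (Asn): third position 2-fold.
Codon 3 CCT (Pro): third position 4-fold.
Codon 4 ATC (Ile): third position 3-fold.
Codon 5 TTC (Phe): third position 2-fold.
Codon 6 TTG (Leu): third position 2-fold.
Four-fold degenerate third positions: 1.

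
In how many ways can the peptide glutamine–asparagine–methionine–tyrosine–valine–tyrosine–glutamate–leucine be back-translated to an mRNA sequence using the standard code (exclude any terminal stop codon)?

Gln: 2 codons.
Asn: 2 codons.
Met: 1 codon.
Tyr: 2 codons.
Val: 4 codons.
Tyr: 2 codons.
Glu: 2 codons.
Leu: 6 codons.
2 × 2 × 1 × 2 × 4 × 2 × 2 × 6 = 768.

768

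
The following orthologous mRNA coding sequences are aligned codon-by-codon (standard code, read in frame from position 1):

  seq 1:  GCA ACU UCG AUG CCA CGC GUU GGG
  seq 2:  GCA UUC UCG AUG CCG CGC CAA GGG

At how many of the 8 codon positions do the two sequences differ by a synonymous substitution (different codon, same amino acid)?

Codon 1: GCA Ala / GCA Ala — identical.
Codon 2: ACU Thr / UUC Phe — nonsynonymous.
Codon 3: UCG Ser / UCG Ser — identical.
Codon 4: AUG Met / AUG Met — identical.
Codon 5: CCA Pro / CCG Pro — synonymous.
Codon 6: CGC Arg / CGC Arg — identical.
Codon 7: GUU Val / CAA Gln — nonsynonymous.
Codon 8: GGG Gly / GGG Gly — identical.
Synonymous differences: 1.

1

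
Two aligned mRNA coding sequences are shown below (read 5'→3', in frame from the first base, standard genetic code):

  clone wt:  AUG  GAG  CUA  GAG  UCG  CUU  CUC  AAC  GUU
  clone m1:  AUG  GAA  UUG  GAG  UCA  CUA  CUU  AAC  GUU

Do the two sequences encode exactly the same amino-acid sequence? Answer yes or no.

yes

Codon 1: AUG Met / AUG Met — identical.
Codon 2: GAG Glu / GAA Glu — synonymous.
Codon 3: CUA Leu / UUG Leu — synonymous.
Codon 4: GAG Glu / GAG Glu — identical.
Codon 5: UCG Ser / UCA Ser — synonymous.
Codon 6: CUU Leu / CUA Leu — synonymous.
Codon 7: CUC Leu / CUU Leu — synonymous.
Codon 8: AAC Asn / AAC Asn — identical.
Codon 9: GUU Val / GUU Val — identical.
Nonsynonymous differences: 0 → same protein.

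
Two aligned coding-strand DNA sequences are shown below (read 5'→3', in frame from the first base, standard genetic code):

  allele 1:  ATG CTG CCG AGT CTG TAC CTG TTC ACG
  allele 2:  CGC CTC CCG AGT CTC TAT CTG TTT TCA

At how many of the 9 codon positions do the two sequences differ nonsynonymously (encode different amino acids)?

2

Codon 1: ATG Met / CGC Arg — nonsynonymous.
Codon 2: CTG Leu / CTC Leu — synonymous.
Codon 3: CCG Pro / CCG Pro — identical.
Codon 4: AGT Ser / AGT Ser — identical.
Codon 5: CTG Leu / CTC Leu — synonymous.
Codon 6: TAC Tyr / TAT Tyr — synonymous.
Codon 7: CTG Leu / CTG Leu — identical.
Codon 8: TTC Phe / TTT Phe — synonymous.
Codon 9: ACG Thr / TCA Ser — nonsynonymous.
Nonsynonymous differences: 2.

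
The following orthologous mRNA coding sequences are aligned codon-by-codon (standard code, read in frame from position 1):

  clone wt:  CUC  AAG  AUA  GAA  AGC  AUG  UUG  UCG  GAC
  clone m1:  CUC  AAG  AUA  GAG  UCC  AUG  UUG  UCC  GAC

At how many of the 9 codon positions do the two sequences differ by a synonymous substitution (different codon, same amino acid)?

3

Codon 1: CUC Leu / CUC Leu — identical.
Codon 2: AAG Lys / AAG Lys — identical.
Codon 3: AUA Ile / AUA Ile — identical.
Codon 4: GAA Glu / GAG Glu — synonymous.
Codon 5: AGC Ser / UCC Ser — synonymous.
Codon 6: AUG Met / AUG Met — identical.
Codon 7: UUG Leu / UUG Leu — identical.
Codon 8: UCG Ser / UCC Ser — synonymous.
Codon 9: GAC Asp / GAC Asp — identical.
Synonymous differences: 3.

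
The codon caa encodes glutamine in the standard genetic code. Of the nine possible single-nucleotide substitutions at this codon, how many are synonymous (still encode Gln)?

Position 1: none → 0 synonymous.
Position 2: none → 0 synonymous.
Position 3: CAG → 1 synonymous.
Total: 0 + 0 + 1 = 1.

1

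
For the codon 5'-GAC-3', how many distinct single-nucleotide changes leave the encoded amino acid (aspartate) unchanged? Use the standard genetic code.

Position 1: none → 0 synonymous.
Position 2: none → 0 synonymous.
Position 3: GAU → 1 synonymous.
Total: 0 + 0 + 1 = 1.

1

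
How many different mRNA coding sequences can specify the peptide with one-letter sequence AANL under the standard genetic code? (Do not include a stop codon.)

Ala: 4 codons.
Ala: 4 codons.
Asn: 2 codons.
Leu: 6 codons.
4 × 4 × 2 × 6 = 192.

192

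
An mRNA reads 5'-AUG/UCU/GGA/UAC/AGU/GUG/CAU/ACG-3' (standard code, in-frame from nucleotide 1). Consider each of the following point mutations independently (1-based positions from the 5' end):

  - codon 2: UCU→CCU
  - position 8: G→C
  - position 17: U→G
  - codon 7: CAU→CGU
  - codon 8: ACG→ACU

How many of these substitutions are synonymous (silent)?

Codon 2: UCU (Ser) → CCU (Pro) — missense.
Codon 3: GGA (Gly) → GCA (Ala) — missense.
Codon 6: GUG (Val) → GGG (Gly) — missense.
Codon 7: CAU (His) → CGU (Arg) — missense.
Codon 8: ACG (Thr) → ACU (Thr) — synonymous.
Synonymous: 1 of 5.

1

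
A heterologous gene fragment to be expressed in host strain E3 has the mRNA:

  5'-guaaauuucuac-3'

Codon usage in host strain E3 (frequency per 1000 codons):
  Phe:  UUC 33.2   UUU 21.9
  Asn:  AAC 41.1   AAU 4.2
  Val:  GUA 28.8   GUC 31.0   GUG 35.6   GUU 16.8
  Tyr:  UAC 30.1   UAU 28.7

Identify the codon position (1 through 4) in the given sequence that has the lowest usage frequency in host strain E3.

2

Codon 1 GUA (Val): 28.8 per 1000.
Codon 2 AAU (Asn): 4.2 per 1000.
Codon 3 UUC (Phe): 33.2 per 1000.
Codon 4 UAC (Tyr): 30.1 per 1000.
Lowest frequency is 4.2 at codon 2.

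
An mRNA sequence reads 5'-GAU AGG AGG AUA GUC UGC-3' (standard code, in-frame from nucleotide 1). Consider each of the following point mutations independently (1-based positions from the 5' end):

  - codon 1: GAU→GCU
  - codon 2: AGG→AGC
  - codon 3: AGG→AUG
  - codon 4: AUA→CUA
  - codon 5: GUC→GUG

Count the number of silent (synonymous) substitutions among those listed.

1

Codon 1: GAU (Asp) → GCU (Ala) — missense.
Codon 2: AGG (Arg) → AGC (Ser) — missense.
Codon 3: AGG (Arg) → AUG (Met) — missense.
Codon 4: AUA (Ile) → CUA (Leu) — missense.
Codon 5: GUC (Val) → GUG (Val) — synonymous.
Synonymous: 1 of 5.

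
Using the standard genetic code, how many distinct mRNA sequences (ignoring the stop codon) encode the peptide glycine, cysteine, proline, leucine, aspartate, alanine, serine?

9216

Gly: 4 codons.
Cys: 2 codons.
Pro: 4 codons.
Leu: 6 codons.
Asp: 2 codons.
Ala: 4 codons.
Ser: 6 codons.
4 × 2 × 4 × 6 × 2 × 4 × 6 = 9216.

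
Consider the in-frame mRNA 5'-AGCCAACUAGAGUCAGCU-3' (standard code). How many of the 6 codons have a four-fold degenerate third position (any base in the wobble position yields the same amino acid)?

3

Codon 1 AGC (Ser): third position 2-fold.
Codon 2 CAA (Gln): third position 2-fold.
Codon 3 CUA (Leu): third position 4-fold.
Codon 4 GAG (Glu): third position 2-fold.
Codon 5 UCA (Ser): third position 4-fold.
Codon 6 GCU (Ala): third position 4-fold.
Four-fold degenerate third positions: 3.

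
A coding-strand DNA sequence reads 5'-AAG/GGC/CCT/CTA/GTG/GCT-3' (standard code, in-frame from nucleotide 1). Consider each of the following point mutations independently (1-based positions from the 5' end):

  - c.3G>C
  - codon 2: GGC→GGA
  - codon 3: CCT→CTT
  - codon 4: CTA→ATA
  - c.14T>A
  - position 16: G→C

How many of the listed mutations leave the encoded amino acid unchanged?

1

Codon 1: AAG (Lys) → AAC (Asn) — missense.
Codon 2: GGC (Gly) → GGA (Gly) — synonymous.
Codon 3: CCT (Pro) → CTT (Leu) — missense.
Codon 4: CTA (Leu) → ATA (Ile) — missense.
Codon 5: GTG (Val) → GAG (Glu) — missense.
Codon 6: GCT (Ala) → CCT (Pro) — missense.
Synonymous: 1 of 6.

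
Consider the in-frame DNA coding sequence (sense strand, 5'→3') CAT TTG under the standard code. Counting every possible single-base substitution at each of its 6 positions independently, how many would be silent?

Codon 1 (CAT, His): 1 synonymous substitution.
Codon 2 (TTG, Leu): 2 synonymous substitutions.
Total: 1 + 2 = 3.

3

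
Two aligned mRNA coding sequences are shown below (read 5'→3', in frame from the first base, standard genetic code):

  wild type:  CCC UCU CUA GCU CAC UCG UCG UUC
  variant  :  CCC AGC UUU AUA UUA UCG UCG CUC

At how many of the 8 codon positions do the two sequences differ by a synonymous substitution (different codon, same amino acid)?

Codon 1: CCC Pro / CCC Pro — identical.
Codon 2: UCU Ser / AGC Ser — synonymous.
Codon 3: CUA Leu / UUU Phe — nonsynonymous.
Codon 4: GCU Ala / AUA Ile — nonsynonymous.
Codon 5: CAC His / UUA Leu — nonsynonymous.
Codon 6: UCG Ser / UCG Ser — identical.
Codon 7: UCG Ser / UCG Ser — identical.
Codon 8: UUC Phe / CUC Leu — nonsynonymous.
Synonymous differences: 1.

1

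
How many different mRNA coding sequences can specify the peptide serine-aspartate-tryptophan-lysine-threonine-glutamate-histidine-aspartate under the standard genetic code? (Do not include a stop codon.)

Ser: 6 codons.
Asp: 2 codons.
Trp: 1 codon.
Lys: 2 codons.
Thr: 4 codons.
Glu: 2 codons.
His: 2 codons.
Asp: 2 codons.
6 × 2 × 1 × 2 × 4 × 2 × 2 × 2 = 768.

768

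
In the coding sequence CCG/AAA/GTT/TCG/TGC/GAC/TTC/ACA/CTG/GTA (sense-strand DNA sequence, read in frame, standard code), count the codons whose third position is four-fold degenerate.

6

Codon 1 CCG (Pro): third position 4-fold.
Codon 2 AAA (Lys): third position 2-fold.
Codon 3 GTT (Val): third position 4-fold.
Codon 4 TCG (Ser): third position 4-fold.
Codon 5 TGC (Cys): third position 2-fold.
Codon 6 GAC (Asp): third position 2-fold.
Codon 7 TTC (Phe): third position 2-fold.
Codon 8 ACA (Thr): third position 4-fold.
Codon 9 CTG (Leu): third position 4-fold.
Codon 10 GTA (Val): third position 4-fold.
Four-fold degenerate third positions: 6.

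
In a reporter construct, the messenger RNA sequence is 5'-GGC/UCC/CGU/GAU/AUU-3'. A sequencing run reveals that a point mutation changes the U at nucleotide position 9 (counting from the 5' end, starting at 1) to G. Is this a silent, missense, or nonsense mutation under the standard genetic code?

silent

Position 9 falls in codon 3: CGU → Arg.
After the substitution the codon is CGG → Arg.
Both encode Arg, so the change is synonymous.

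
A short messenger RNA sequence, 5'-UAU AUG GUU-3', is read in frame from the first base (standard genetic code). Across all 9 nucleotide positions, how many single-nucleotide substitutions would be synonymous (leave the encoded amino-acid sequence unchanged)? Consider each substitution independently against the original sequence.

Codon 1 (UAU, Tyr): 1 synonymous substitution.
Codon 2 (AUG, Met): 0 synonymous substitutions.
Codon 3 (GUU, Val): 3 synonymous substitutions.
Total: 1 + 0 + 3 = 4.

4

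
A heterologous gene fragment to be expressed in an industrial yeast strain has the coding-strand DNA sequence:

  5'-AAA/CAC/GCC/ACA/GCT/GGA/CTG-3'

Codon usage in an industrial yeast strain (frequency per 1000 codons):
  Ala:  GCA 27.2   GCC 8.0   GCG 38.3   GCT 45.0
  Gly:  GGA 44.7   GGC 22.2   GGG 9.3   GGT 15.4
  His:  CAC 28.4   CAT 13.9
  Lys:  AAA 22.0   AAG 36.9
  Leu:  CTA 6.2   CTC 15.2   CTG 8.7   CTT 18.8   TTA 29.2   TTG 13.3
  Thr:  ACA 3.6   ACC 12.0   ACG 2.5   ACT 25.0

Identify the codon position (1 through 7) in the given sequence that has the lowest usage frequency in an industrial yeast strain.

4

Codon 1 AAA (Lys): 22.0 per 1000.
Codon 2 CAC (His): 28.4 per 1000.
Codon 3 GCC (Ala): 8.0 per 1000.
Codon 4 ACA (Thr): 3.6 per 1000.
Codon 5 GCT (Ala): 45.0 per 1000.
Codon 6 GGA (Gly): 44.7 per 1000.
Codon 7 CTG (Leu): 8.7 per 1000.
Lowest frequency is 3.6 at codon 4.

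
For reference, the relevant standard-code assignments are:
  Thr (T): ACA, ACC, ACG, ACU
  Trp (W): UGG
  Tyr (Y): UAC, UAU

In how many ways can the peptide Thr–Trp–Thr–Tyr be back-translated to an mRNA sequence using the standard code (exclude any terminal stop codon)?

32

Thr: 4 codons.
Trp: 1 codon.
Thr: 4 codons.
Tyr: 2 codons.
4 × 1 × 4 × 2 = 32.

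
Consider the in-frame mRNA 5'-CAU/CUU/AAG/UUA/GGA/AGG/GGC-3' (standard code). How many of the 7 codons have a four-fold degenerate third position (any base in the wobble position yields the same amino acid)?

3

Codon 1 CAU (His): third position 2-fold.
Codon 2 CUU (Leu): third position 4-fold.
Codon 3 AAG (Lys): third position 2-fold.
Codon 4 UUA (Leu): third position 2-fold.
Codon 5 GGA (Gly): third position 4-fold.
Codon 6 AGG (Arg): third position 2-fold.
Codon 7 GGC (Gly): third position 4-fold.
Four-fold degenerate third positions: 3.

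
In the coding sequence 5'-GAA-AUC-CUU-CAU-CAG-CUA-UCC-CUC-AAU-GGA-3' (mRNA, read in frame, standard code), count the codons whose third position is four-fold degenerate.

5

Codon 1 GAA (Glu): third position 2-fold.
Codon 2 AUC (Ile): third position 3-fold.
Codon 3 CUU (Leu): third position 4-fold.
Codon 4 CAU (His): third position 2-fold.
Codon 5 CAG (Gln): third position 2-fold.
Codon 6 CUA (Leu): third position 4-fold.
Codon 7 UCC (Ser): third position 4-fold.
Codon 8 CUC (Leu): third position 4-fold.
Codon 9 AAU (Asn): third position 2-fold.
Codon 10 GGA (Gly): third position 4-fold.
Four-fold degenerate third positions: 5.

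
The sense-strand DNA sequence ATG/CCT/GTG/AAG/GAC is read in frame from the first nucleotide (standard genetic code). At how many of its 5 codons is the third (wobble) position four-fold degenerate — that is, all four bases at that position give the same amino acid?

2

Codon 1 ATG (Met): third position 1-fold.
Codon 2 CCT (Pro): third position 4-fold.
Codon 3 GTG (Val): third position 4-fold.
Codon 4 AAG (Lys): third position 2-fold.
Codon 5 GAC (Asp): third position 2-fold.
Four-fold degenerate third positions: 2.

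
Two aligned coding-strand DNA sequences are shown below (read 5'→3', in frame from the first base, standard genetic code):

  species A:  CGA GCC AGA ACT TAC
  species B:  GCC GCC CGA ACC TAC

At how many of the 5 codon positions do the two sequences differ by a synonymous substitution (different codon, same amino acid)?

Codon 1: CGA Arg / GCC Ala — nonsynonymous.
Codon 2: GCC Ala / GCC Ala — identical.
Codon 3: AGA Arg / CGA Arg — synonymous.
Codon 4: ACT Thr / ACC Thr — synonymous.
Codon 5: TAC Tyr / TAC Tyr — identical.
Synonymous differences: 2.

2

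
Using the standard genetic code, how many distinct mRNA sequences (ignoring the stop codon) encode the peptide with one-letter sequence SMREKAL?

Ser: 6 codons.
Met: 1 codon.
Arg: 6 codons.
Glu: 2 codons.
Lys: 2 codons.
Ala: 4 codons.
Leu: 6 codons.
6 × 1 × 6 × 2 × 2 × 4 × 6 = 3456.

3456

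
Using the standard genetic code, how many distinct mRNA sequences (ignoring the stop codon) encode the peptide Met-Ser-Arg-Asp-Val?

288

Met: 1 codon.
Ser: 6 codons.
Arg: 6 codons.
Asp: 2 codons.
Val: 4 codons.
1 × 6 × 6 × 2 × 4 = 288.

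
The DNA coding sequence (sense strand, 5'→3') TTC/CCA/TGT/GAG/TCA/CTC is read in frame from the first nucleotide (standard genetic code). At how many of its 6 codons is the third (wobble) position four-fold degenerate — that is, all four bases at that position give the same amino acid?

3

Codon 1 TTC (Phe): third position 2-fold.
Codon 2 CCA (Pro): third position 4-fold.
Codon 3 TGT (Cys): third position 2-fold.
Codon 4 GAG (Glu): third position 2-fold.
Codon 5 TCA (Ser): third position 4-fold.
Codon 6 CTC (Leu): third position 4-fold.
Four-fold degenerate third positions: 3.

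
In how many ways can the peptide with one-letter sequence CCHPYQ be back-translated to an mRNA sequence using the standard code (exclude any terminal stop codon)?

128

Cys: 2 codons.
Cys: 2 codons.
His: 2 codons.
Pro: 4 codons.
Tyr: 2 codons.
Gln: 2 codons.
2 × 2 × 2 × 4 × 2 × 2 = 128.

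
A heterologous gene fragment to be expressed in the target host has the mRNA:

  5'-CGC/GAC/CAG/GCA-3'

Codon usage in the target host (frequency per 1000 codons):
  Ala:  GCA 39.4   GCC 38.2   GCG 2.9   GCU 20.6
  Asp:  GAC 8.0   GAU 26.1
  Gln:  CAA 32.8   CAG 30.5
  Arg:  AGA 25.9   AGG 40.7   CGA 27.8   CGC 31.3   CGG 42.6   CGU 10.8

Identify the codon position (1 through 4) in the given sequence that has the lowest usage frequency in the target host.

2

Codon 1 CGC (Arg): 31.3 per 1000.
Codon 2 GAC (Asp): 8.0 per 1000.
Codon 3 CAG (Gln): 30.5 per 1000.
Codon 4 GCA (Ala): 39.4 per 1000.
Lowest frequency is 8.0 at codon 2.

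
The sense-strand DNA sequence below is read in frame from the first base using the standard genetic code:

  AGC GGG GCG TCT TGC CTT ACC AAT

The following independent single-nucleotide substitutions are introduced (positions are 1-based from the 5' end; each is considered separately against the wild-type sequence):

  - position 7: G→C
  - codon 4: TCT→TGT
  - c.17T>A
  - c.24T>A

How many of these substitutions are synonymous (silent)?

Codon 3: GCG (Ala) → CCG (Pro) — missense.
Codon 4: TCT (Ser) → TGT (Cys) — missense.
Codon 6: CTT (Leu) → CAT (His) — missense.
Codon 8: AAT (Asn) → AAA (Lys) — missense.
Synonymous: 0 of 4.

0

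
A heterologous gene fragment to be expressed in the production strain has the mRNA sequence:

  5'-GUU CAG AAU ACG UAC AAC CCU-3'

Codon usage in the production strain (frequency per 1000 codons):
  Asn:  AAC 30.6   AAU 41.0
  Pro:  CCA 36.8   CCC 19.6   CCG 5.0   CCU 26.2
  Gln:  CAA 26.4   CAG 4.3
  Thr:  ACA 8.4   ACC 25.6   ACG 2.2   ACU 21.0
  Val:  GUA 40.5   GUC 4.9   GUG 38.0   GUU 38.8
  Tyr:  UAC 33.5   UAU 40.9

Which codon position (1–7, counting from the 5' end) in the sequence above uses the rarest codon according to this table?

Codon 1 GUU (Val): 38.8 per 1000.
Codon 2 CAG (Gln): 4.3 per 1000.
Codon 3 AAU (Asn): 41.0 per 1000.
Codon 4 ACG (Thr): 2.2 per 1000.
Codon 5 UAC (Tyr): 33.5 per 1000.
Codon 6 AAC (Asn): 30.6 per 1000.
Codon 7 CCU (Pro): 26.2 per 1000.
Lowest frequency is 2.2 at codon 4.

4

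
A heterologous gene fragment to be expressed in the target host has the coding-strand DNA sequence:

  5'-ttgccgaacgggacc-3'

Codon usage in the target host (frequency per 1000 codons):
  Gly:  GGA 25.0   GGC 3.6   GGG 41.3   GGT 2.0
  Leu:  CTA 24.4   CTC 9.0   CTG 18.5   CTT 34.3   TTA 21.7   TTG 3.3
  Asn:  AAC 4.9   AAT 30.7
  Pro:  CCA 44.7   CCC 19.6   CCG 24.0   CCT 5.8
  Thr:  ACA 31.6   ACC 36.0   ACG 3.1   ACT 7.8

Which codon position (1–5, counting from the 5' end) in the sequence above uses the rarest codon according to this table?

Codon 1 TTG (Leu): 3.3 per 1000.
Codon 2 CCG (Pro): 24.0 per 1000.
Codon 3 AAC (Asn): 4.9 per 1000.
Codon 4 GGG (Gly): 41.3 per 1000.
Codon 5 ACC (Thr): 36.0 per 1000.
Lowest frequency is 3.3 at codon 1.

1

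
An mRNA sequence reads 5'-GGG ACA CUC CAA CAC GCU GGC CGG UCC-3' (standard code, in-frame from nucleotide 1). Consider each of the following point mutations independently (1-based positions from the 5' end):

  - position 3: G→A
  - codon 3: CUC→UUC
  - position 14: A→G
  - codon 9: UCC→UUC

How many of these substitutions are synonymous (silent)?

1

Codon 1: GGG (Gly) → GGA (Gly) — synonymous.
Codon 3: CUC (Leu) → UUC (Phe) — missense.
Codon 5: CAC (His) → CGC (Arg) — missense.
Codon 9: UCC (Ser) → UUC (Phe) — missense.
Synonymous: 1 of 4.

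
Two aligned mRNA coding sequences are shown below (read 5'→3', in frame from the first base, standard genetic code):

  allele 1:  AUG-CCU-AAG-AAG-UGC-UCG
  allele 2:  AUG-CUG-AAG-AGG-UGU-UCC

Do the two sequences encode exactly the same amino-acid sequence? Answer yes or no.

Codon 1: AUG Met / AUG Met — identical.
Codon 2: CCU Pro / CUG Leu — nonsynonymous.
Codon 3: AAG Lys / AAG Lys — identical.
Codon 4: AAG Lys / AGG Arg — nonsynonymous.
Codon 5: UGC Cys / UGU Cys — synonymous.
Codon 6: UCG Ser / UCC Ser — synonymous.
Nonsynonymous differences: 2 → different protein.

no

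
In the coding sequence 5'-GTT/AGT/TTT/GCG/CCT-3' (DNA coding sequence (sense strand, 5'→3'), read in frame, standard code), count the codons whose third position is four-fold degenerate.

3

Codon 1 GTT (Val): third position 4-fold.
Codon 2 AGT (Ser): third position 2-fold.
Codon 3 TTT (Phe): third position 2-fold.
Codon 4 GCG (Ala): third position 4-fold.
Codon 5 CCT (Pro): third position 4-fold.
Four-fold degenerate third positions: 3.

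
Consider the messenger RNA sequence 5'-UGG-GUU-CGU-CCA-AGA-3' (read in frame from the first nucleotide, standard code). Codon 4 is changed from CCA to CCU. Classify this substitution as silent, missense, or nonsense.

silent

Position 12 falls in codon 4: CCA → Pro.
After the substitution the codon is CCU → Pro.
Both encode Pro, so the change is synonymous.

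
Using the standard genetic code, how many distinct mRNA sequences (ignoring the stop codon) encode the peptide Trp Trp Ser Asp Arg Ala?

Trp: 1 codon.
Trp: 1 codon.
Ser: 6 codons.
Asp: 2 codons.
Arg: 6 codons.
Ala: 4 codons.
1 × 1 × 6 × 2 × 6 × 4 = 288.

288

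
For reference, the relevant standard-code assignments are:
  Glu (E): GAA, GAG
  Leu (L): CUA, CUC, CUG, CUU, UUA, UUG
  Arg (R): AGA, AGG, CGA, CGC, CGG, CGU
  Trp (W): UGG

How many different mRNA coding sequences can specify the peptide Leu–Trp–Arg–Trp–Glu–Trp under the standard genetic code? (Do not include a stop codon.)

72

Leu: 6 codons.
Trp: 1 codon.
Arg: 6 codons.
Trp: 1 codon.
Glu: 2 codons.
Trp: 1 codon.
6 × 1 × 6 × 1 × 2 × 1 = 72.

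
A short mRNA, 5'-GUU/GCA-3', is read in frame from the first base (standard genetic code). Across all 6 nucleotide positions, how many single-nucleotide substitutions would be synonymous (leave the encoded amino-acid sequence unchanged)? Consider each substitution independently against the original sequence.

6

Codon 1 (GUU, Val): 3 synonymous substitutions.
Codon 2 (GCA, Ala): 3 synonymous substitutions.
Total: 3 + 3 = 6.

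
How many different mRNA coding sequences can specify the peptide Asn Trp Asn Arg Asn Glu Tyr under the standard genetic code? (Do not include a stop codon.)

Asn: 2 codons.
Trp: 1 codon.
Asn: 2 codons.
Arg: 6 codons.
Asn: 2 codons.
Glu: 2 codons.
Tyr: 2 codons.
2 × 1 × 2 × 6 × 2 × 2 × 2 = 192.

192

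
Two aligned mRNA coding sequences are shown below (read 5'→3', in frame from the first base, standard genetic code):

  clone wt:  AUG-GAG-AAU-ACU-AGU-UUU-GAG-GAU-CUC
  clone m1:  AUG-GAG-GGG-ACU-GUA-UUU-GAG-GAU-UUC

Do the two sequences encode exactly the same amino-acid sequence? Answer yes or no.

Codon 1: AUG Met / AUG Met — identical.
Codon 2: GAG Glu / GAG Glu — identical.
Codon 3: AAU Asn / GGG Gly — nonsynonymous.
Codon 4: ACU Thr / ACU Thr — identical.
Codon 5: AGU Ser / GUA Val — nonsynonymous.
Codon 6: UUU Phe / UUU Phe — identical.
Codon 7: GAG Glu / GAG Glu — identical.
Codon 8: GAU Asp / GAU Asp — identical.
Codon 9: CUC Leu / UUC Phe — nonsynonymous.
Nonsynonymous differences: 3 → different protein.

no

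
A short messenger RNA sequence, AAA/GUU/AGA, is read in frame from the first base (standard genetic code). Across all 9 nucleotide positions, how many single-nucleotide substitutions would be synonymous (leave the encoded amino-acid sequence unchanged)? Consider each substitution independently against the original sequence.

6

Codon 1 (AAA, Lys): 1 synonymous substitution.
Codon 2 (GUU, Val): 3 synonymous substitutions.
Codon 3 (AGA, Arg): 2 synonymous substitutions.
Total: 1 + 3 + 2 = 6.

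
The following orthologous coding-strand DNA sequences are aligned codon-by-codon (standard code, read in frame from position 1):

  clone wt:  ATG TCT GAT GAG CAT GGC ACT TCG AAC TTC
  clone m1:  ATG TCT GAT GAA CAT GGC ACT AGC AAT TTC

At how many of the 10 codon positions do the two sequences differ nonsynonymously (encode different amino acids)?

0

Codon 1: ATG Met / ATG Met — identical.
Codon 2: TCT Ser / TCT Ser — identical.
Codon 3: GAT Asp / GAT Asp — identical.
Codon 4: GAG Glu / GAA Glu — synonymous.
Codon 5: CAT His / CAT His — identical.
Codon 6: GGC Gly / GGC Gly — identical.
Codon 7: ACT Thr / ACT Thr — identical.
Codon 8: TCG Ser / AGC Ser — synonymous.
Codon 9: AAC Asn / AAT Asn — synonymous.
Codon 10: TTC Phe / TTC Phe — identical.
Nonsynonymous differences: 0.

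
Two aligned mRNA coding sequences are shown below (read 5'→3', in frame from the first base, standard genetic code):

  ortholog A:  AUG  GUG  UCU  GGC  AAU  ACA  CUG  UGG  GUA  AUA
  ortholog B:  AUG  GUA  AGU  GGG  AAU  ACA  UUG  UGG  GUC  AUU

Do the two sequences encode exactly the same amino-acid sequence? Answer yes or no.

yes

Codon 1: AUG Met / AUG Met — identical.
Codon 2: GUG Val / GUA Val — synonymous.
Codon 3: UCU Ser / AGU Ser — synonymous.
Codon 4: GGC Gly / GGG Gly — synonymous.
Codon 5: AAU Asn / AAU Asn — identical.
Codon 6: ACA Thr / ACA Thr — identical.
Codon 7: CUG Leu / UUG Leu — synonymous.
Codon 8: UGG Trp / UGG Trp — identical.
Codon 9: GUA Val / GUC Val — synonymous.
Codon 10: AUA Ile / AUU Ile — synonymous.
Nonsynonymous differences: 0 → same protein.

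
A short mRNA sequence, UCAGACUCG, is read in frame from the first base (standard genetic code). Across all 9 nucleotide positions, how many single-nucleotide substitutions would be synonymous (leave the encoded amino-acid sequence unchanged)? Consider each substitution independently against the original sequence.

Codon 1 (UCA, Ser): 3 synonymous substitutions.
Codon 2 (GAC, Asp): 1 synonymous substitution.
Codon 3 (UCG, Ser): 3 synonymous substitutions.
Total: 3 + 1 + 3 = 7.

7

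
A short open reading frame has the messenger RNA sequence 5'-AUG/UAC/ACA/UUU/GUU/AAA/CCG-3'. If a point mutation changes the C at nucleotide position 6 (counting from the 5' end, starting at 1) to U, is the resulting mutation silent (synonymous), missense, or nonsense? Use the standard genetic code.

silent

Position 6 falls in codon 2: UAC → Tyr.
After the substitution the codon is UAU → Tyr.
Both encode Tyr, so the change is synonymous.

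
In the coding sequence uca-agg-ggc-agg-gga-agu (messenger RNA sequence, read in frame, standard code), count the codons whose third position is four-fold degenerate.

Codon 1 UCA (Ser): third position 4-fold.
Codon 2 AGG (Arg): third position 2-fold.
Codon 3 GGC (Gly): third position 4-fold.
Codon 4 AGG (Arg): third position 2-fold.
Codon 5 GGA (Gly): third position 4-fold.
Codon 6 AGU (Ser): third position 2-fold.
Four-fold degenerate third positions: 3.

3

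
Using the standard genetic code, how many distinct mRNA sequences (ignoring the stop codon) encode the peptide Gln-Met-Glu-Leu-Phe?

48

Gln: 2 codons.
Met: 1 codon.
Glu: 2 codons.
Leu: 6 codons.
Phe: 2 codons.
2 × 1 × 2 × 6 × 2 = 48.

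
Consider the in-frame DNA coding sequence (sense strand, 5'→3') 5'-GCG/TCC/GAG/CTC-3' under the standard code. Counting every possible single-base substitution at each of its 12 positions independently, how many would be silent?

Codon 1 (GCG, Ala): 3 synonymous substitutions.
Codon 2 (TCC, Ser): 3 synonymous substitutions.
Codon 3 (GAG, Glu): 1 synonymous substitution.
Codon 4 (CTC, Leu): 3 synonymous substitutions.
Total: 3 + 3 + 1 + 3 = 10.

10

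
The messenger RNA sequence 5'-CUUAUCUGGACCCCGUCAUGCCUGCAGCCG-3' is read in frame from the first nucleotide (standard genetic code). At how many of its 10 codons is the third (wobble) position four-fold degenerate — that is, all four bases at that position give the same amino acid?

6

Codon 1 CUU (Leu): third position 4-fold.
Codon 2 AUC (Ile): third position 3-fold.
Codon 3 UGG (Trp): third position 1-fold.
Codon 4 ACC (Thr): third position 4-fold.
Codon 5 CCG (Pro): third position 4-fold.
Codon 6 UCA (Ser): third position 4-fold.
Codon 7 UGC (Cys): third position 2-fold.
Codon 8 CUG (Leu): third position 4-fold.
Codon 9 CAG (Gln): third position 2-fold.
Codon 10 CCG (Pro): third position 4-fold.
Four-fold degenerate third positions: 6.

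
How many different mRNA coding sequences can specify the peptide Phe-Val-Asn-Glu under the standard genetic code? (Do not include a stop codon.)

32

Phe: 2 codons.
Val: 4 codons.
Asn: 2 codons.
Glu: 2 codons.
2 × 4 × 2 × 2 = 32.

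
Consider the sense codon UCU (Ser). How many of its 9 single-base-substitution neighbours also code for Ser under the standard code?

3

Position 1: none → 0 synonymous.
Position 2: none → 0 synonymous.
Position 3: UCC, UCA, UCG → 3 synonymous.
Total: 0 + 0 + 3 = 3.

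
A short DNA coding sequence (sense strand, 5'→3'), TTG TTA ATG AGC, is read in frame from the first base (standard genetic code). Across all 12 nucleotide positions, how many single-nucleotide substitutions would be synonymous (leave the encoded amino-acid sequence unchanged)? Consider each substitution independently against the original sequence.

5

Codon 1 (TTG, Leu): 2 synonymous substitutions.
Codon 2 (TTA, Leu): 2 synonymous substitutions.
Codon 3 (ATG, Met): 0 synonymous substitutions.
Codon 4 (AGC, Ser): 1 synonymous substitution.
Total: 2 + 2 + 0 + 1 = 5.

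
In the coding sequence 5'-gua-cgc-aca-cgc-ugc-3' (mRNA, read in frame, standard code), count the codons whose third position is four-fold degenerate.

4

Codon 1 GUA (Val): third position 4-fold.
Codon 2 CGC (Arg): third position 4-fold.
Codon 3 ACA (Thr): third position 4-fold.
Codon 4 CGC (Arg): third position 4-fold.
Codon 5 UGC (Cys): third position 2-fold.
Four-fold degenerate third positions: 4.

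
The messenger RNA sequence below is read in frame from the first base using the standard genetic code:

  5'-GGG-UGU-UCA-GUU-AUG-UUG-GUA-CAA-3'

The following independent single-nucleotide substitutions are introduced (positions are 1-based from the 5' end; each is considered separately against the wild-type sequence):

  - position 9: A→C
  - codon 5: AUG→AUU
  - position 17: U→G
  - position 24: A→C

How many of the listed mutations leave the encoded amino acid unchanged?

Codon 3: UCA (Ser) → UCC (Ser) — synonymous.
Codon 5: AUG (Met) → AUU (Ile) — missense.
Codon 6: UUG (Leu) → UGG (Trp) — missense.
Codon 8: CAA (Gln) → CAC (His) — missense.
Synonymous: 1 of 4.

1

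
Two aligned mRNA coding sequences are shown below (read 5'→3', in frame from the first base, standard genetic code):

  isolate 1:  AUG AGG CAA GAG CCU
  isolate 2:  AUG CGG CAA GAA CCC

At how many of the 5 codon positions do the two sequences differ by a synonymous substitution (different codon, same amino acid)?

Codon 1: AUG Met / AUG Met — identical.
Codon 2: AGG Arg / CGG Arg — synonymous.
Codon 3: CAA Gln / CAA Gln — identical.
Codon 4: GAG Glu / GAA Glu — synonymous.
Codon 5: CCU Pro / CCC Pro — synonymous.
Synonymous differences: 3.

3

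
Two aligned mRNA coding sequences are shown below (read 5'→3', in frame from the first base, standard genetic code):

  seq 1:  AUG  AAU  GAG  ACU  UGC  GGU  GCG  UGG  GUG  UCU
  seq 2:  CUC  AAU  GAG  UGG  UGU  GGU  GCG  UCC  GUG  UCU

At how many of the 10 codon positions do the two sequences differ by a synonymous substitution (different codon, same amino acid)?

1

Codon 1: AUG Met / CUC Leu — nonsynonymous.
Codon 2: AAU Asn / AAU Asn — identical.
Codon 3: GAG Glu / GAG Glu — identical.
Codon 4: ACU Thr / UGG Trp — nonsynonymous.
Codon 5: UGC Cys / UGU Cys — synonymous.
Codon 6: GGU Gly / GGU Gly — identical.
Codon 7: GCG Ala / GCG Ala — identical.
Codon 8: UGG Trp / UCC Ser — nonsynonymous.
Codon 9: GUG Val / GUG Val — identical.
Codon 10: UCU Ser / UCU Ser — identical.
Synonymous differences: 1.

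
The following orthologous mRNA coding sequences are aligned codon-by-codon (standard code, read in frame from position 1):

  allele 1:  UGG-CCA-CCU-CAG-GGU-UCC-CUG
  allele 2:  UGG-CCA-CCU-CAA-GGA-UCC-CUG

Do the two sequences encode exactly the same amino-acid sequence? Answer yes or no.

yes

Codon 1: UGG Trp / UGG Trp — identical.
Codon 2: CCA Pro / CCA Pro — identical.
Codon 3: CCU Pro / CCU Pro — identical.
Codon 4: CAG Gln / CAA Gln — synonymous.
Codon 5: GGU Gly / GGA Gly — synonymous.
Codon 6: UCC Ser / UCC Ser — identical.
Codon 7: CUG Leu / CUG Leu — identical.
Nonsynonymous differences: 0 → same protein.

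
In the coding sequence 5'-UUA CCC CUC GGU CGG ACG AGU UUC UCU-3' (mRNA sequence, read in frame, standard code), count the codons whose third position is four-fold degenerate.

6

Codon 1 UUA (Leu): third position 2-fold.
Codon 2 CCC (Pro): third position 4-fold.
Codon 3 CUC (Leu): third position 4-fold.
Codon 4 GGU (Gly): third position 4-fold.
Codon 5 CGG (Arg): third position 4-fold.
Codon 6 ACG (Thr): third position 4-fold.
Codon 7 AGU (Ser): third position 2-fold.
Codon 8 UUC (Phe): third position 2-fold.
Codon 9 UCU (Ser): third position 4-fold.
Four-fold degenerate third positions: 6.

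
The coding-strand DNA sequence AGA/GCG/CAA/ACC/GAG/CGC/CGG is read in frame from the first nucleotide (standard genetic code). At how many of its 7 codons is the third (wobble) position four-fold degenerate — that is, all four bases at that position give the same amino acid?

4

Codon 1 AGA (Arg): third position 2-fold.
Codon 2 GCG (Ala): third position 4-fold.
Codon 3 CAA (Gln): third position 2-fold.
Codon 4 ACC (Thr): third position 4-fold.
Codon 5 GAG (Glu): third position 2-fold.
Codon 6 CGC (Arg): third position 4-fold.
Codon 7 CGG (Arg): third position 4-fold.
Four-fold degenerate third positions: 4.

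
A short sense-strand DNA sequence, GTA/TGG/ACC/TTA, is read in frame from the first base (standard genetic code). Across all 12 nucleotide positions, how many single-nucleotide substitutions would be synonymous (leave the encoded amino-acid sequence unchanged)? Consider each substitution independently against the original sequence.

8

Codon 1 (GTA, Val): 3 synonymous substitutions.
Codon 2 (TGG, Trp): 0 synonymous substitutions.
Codon 3 (ACC, Thr): 3 synonymous substitutions.
Codon 4 (TTA, Leu): 2 synonymous substitutions.
Total: 3 + 0 + 3 + 2 = 8.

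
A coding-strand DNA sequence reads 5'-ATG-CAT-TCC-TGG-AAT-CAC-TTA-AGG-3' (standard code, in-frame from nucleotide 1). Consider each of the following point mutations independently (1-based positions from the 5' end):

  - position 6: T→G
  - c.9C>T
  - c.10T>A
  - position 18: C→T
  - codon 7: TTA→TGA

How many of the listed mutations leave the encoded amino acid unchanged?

Codon 2: CAT (His) → CAG (Gln) — missense.
Codon 3: TCC (Ser) → TCT (Ser) — synonymous.
Codon 4: TGG (Trp) → AGG (Arg) — missense.
Codon 6: CAC (His) → CAT (His) — synonymous.
Codon 7: TTA (Leu) → TGA (Stop) — nonsense.
Synonymous: 2 of 5.

2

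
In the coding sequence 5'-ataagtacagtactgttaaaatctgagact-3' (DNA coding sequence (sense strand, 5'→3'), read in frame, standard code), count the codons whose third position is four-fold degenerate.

Codon 1 ATA (Ile): third position 3-fold.
Codon 2 AGT (Ser): third position 2-fold.
Codon 3 ACA (Thr): third position 4-fold.
Codon 4 GTA (Val): third position 4-fold.
Codon 5 CTG (Leu): third position 4-fold.
Codon 6 TTA (Leu): third position 2-fold.
Codon 7 AAA (Lys): third position 2-fold.
Codon 8 TCT (Ser): third position 4-fold.
Codon 9 GAG (Glu): third position 2-fold.
Codon 10 ACT (Thr): third position 4-fold.
Four-fold degenerate third positions: 5.

5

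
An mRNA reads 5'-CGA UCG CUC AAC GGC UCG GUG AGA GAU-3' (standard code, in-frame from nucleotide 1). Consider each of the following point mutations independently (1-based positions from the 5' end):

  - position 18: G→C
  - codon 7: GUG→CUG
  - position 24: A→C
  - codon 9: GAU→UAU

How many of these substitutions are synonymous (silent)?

1

Codon 6: UCG (Ser) → UCC (Ser) — synonymous.
Codon 7: GUG (Val) → CUG (Leu) — missense.
Codon 8: AGA (Arg) → AGC (Ser) — missense.
Codon 9: GAU (Asp) → UAU (Tyr) — missense.
Synonymous: 1 of 4.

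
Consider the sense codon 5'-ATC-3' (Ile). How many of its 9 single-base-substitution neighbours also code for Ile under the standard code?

Position 1: none → 0 synonymous.
Position 2: none → 0 synonymous.
Position 3: ATT, ATA → 2 synonymous.
Total: 0 + 0 + 2 = 2.

2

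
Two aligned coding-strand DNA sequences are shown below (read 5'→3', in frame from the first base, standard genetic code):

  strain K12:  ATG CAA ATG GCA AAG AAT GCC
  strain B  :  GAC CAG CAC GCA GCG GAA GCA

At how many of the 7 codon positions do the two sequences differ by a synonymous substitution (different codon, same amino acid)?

Codon 1: ATG Met / GAC Asp — nonsynonymous.
Codon 2: CAA Gln / CAG Gln — synonymous.
Codon 3: ATG Met / CAC His — nonsynonymous.
Codon 4: GCA Ala / GCA Ala — identical.
Codon 5: AAG Lys / GCG Ala — nonsynonymous.
Codon 6: AAT Asn / GAA Glu — nonsynonymous.
Codon 7: GCC Ala / GCA Ala — synonymous.
Synonymous differences: 2.

2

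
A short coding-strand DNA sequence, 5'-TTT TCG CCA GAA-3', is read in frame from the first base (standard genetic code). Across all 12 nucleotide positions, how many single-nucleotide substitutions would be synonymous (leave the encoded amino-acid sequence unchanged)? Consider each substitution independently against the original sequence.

Codon 1 (TTT, Phe): 1 synonymous substitution.
Codon 2 (TCG, Ser): 3 synonymous substitutions.
Codon 3 (CCA, Pro): 3 synonymous substitutions.
Codon 4 (GAA, Glu): 1 synonymous substitution.
Total: 1 + 3 + 3 + 1 = 8.

8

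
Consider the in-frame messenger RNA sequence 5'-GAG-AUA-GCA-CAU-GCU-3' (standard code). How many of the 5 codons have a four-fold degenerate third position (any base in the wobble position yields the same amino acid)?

2

Codon 1 GAG (Glu): third position 2-fold.
Codon 2 AUA (Ile): third position 3-fold.
Codon 3 GCA (Ala): third position 4-fold.
Codon 4 CAU (His): third position 2-fold.
Codon 5 GCU (Ala): third position 4-fold.
Four-fold degenerate third positions: 2.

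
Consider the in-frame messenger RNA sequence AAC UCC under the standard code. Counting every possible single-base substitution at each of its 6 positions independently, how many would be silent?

Codon 1 (AAC, Asn): 1 synonymous substitution.
Codon 2 (UCC, Ser): 3 synonymous substitutions.
Total: 1 + 3 = 4.

4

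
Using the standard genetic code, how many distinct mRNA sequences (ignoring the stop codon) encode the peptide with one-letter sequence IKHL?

Ile: 3 codons.
Lys: 2 codons.
His: 2 codons.
Leu: 6 codons.
3 × 2 × 2 × 6 = 72.

72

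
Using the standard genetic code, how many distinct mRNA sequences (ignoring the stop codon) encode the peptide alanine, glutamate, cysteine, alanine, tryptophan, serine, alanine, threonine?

Ala: 4 codons.
Glu: 2 codons.
Cys: 2 codons.
Ala: 4 codons.
Trp: 1 codon.
Ser: 6 codons.
Ala: 4 codons.
Thr: 4 codons.
4 × 2 × 2 × 4 × 1 × 6 × 4 × 4 = 6144.

6144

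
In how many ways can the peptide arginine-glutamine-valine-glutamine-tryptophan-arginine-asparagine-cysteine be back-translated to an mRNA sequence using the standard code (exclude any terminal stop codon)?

2304

Arg: 6 codons.
Gln: 2 codons.
Val: 4 codons.
Gln: 2 codons.
Trp: 1 codon.
Arg: 6 codons.
Asn: 2 codons.
Cys: 2 codons.
6 × 2 × 4 × 2 × 1 × 6 × 2 × 2 = 2304.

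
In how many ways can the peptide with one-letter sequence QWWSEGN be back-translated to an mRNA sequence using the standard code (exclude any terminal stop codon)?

192

Gln: 2 codons.
Trp: 1 codon.
Trp: 1 codon.
Ser: 6 codons.
Glu: 2 codons.
Gly: 4 codons.
Asn: 2 codons.
2 × 1 × 1 × 6 × 2 × 4 × 2 = 192.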